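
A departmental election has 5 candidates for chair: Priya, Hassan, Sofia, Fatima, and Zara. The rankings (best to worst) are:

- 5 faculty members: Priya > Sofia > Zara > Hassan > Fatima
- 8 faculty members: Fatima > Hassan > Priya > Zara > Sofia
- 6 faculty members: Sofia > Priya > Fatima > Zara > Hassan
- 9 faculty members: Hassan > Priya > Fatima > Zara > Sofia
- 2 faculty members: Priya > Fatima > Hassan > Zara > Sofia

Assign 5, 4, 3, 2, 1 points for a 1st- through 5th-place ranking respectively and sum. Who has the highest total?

Priya

Priya: 5·5 + 8·3 + 6·4 + 9·4 + 2·5 = 119
Hassan: 5·2 + 8·4 + 6·1 + 9·5 + 2·3 = 99
Sofia: 5·4 + 8·1 + 6·5 + 9·1 + 2·1 = 69
Fatima: 5·1 + 8·5 + 6·3 + 9·3 + 2·4 = 98
Zara: 5·3 + 8·2 + 6·2 + 9·2 + 2·2 = 65
Priya has the highest Borda score (119).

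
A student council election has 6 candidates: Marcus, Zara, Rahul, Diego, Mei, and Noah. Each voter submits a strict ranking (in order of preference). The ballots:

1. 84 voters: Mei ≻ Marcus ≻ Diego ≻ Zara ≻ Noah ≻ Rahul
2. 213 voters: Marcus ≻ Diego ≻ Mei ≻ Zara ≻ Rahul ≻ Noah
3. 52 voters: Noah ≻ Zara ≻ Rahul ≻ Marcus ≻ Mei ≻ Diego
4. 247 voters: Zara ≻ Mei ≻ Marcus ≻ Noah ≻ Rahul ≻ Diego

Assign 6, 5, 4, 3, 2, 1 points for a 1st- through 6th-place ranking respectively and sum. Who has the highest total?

Marcus

Marcus: 84·5 + 213·6 + 52·3 + 247·4 = 2842
Zara: 84·3 + 213·3 + 52·5 + 247·6 = 2633
Rahul: 84·1 + 213·2 + 52·4 + 247·2 = 1212
Diego: 84·4 + 213·5 + 52·1 + 247·1 = 1700
Mei: 84·6 + 213·4 + 52·2 + 247·5 = 2695
Noah: 84·2 + 213·1 + 52·6 + 247·3 = 1434
Marcus has the highest Borda score (2842).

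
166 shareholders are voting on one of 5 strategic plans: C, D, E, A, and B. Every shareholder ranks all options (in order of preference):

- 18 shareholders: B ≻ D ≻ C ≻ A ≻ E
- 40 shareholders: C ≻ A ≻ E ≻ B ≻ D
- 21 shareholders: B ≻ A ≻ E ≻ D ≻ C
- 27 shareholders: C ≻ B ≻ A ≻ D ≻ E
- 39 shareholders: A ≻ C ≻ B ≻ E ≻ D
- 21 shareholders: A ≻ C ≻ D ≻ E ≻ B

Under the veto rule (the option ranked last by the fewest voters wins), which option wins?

A

Last-place votes: C 21, D 79, E 45, A 0, B 21.
A is ranked last by the fewest voters, so A wins.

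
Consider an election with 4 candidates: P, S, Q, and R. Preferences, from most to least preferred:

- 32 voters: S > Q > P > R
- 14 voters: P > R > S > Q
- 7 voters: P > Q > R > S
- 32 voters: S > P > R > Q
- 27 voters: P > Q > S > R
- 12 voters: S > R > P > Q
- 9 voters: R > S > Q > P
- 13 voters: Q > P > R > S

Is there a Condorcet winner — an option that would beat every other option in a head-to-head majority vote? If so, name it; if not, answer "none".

S

S vs P: 85–61 for S.
S vs Q: 99–47 for S.
S vs R: 103–43 for S.
S beats every other option head-to-head.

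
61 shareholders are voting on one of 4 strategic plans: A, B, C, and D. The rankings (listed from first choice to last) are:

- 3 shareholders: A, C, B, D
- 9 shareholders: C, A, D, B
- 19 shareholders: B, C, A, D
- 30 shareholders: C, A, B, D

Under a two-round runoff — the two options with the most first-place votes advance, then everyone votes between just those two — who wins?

Round 1 first-place votes: A 3, B 19, C 39, D 0.
C and B advance.
Runoff: C is preferred to B by 42 voters; B by 19.
C wins the runoff.

C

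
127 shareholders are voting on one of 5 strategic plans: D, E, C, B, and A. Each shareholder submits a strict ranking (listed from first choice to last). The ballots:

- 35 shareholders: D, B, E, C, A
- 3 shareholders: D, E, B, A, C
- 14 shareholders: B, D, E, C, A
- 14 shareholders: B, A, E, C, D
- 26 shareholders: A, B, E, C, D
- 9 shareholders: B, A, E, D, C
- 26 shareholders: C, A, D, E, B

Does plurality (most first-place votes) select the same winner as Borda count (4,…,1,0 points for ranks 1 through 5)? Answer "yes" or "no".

no

Plurality — first-place votes: D 38, E 0, C 26, B 37, A 26. Winner: D.
Borda — scores: D 255, E 231, C 193, B 337, A 254. Winner: B.
The two methods disagree.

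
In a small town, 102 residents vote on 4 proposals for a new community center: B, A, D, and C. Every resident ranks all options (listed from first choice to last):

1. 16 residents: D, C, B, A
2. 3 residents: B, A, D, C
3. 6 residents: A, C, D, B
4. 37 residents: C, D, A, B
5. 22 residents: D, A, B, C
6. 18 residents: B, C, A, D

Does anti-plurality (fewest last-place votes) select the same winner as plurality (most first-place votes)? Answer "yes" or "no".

Anti-plurality — last-place votes: B 43, A 16, D 18, C 25. Winner: A.
Plurality — first-place votes: B 21, A 6, D 38, C 37. Winner: D.
The two methods disagree.

no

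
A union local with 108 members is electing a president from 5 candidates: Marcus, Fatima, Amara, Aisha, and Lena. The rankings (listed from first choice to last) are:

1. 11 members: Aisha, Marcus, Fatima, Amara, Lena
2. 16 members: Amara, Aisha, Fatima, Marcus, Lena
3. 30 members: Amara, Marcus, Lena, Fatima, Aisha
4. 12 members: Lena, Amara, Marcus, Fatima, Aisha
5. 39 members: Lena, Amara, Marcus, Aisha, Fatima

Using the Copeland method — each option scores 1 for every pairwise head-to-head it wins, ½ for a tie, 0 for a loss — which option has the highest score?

Marcus: beats Fatima, Aisha, and Lena; loses to Amara → score 3.
Fatima: loses to Marcus, Amara, Aisha, and Lena → score 0.
Amara: beats Marcus, Fatima, Aisha, and Lena → score 4.
Aisha: beats Fatima; loses to Marcus, Amara, and Lena → score 1.
Lena: beats Fatima and Aisha; loses to Marcus and Amara → score 2.
Amara has the best pairwise record.

Amara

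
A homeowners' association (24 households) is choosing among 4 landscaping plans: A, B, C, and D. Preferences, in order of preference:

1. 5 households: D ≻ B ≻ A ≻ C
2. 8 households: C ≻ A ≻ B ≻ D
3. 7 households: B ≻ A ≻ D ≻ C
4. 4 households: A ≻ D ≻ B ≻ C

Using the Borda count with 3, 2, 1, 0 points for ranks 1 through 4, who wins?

A: 5·1 + 8·2 + 7·2 + 4·3 = 47
B: 5·2 + 8·1 + 7·3 + 4·1 = 43
C: 5·0 + 8·3 + 7·0 + 4·0 = 24
D: 5·3 + 8·0 + 7·1 + 4·2 = 30
A has the highest Borda score (47).

A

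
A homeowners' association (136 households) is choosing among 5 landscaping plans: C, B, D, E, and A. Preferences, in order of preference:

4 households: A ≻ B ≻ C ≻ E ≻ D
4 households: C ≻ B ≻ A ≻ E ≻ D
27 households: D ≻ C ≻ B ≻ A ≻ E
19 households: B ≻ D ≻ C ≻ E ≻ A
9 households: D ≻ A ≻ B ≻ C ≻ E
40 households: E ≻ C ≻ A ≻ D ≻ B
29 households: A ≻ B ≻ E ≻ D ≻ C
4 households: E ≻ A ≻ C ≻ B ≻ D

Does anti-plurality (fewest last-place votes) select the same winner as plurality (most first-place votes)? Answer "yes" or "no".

Anti-plurality — last-place votes: C 29, B 40, D 12, E 36, A 19. Winner: D.
Plurality — first-place votes: C 4, B 19, D 36, E 44, A 33. Winner: E.
The two methods disagree.

no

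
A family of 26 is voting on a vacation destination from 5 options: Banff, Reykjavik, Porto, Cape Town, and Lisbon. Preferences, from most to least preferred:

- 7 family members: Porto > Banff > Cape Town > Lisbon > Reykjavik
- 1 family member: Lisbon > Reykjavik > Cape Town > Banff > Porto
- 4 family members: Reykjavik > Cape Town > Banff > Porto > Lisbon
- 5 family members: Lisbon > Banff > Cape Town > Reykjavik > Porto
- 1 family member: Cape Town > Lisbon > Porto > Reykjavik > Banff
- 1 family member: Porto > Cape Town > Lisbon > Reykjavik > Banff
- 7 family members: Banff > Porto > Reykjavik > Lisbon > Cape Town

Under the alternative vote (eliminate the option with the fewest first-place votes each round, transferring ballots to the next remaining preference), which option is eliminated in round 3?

Lisbon

Round 1: Banff 7, Reykjavik 4, Porto 8, Cape Town 1, Lisbon 6. Eliminate Cape Town.
Round 2: Banff 7, Reykjavik 4, Porto 8, Lisbon 7. Eliminate Reykjavik.
Round 3: Banff 11, Porto 8, Lisbon 7. Eliminate Lisbon.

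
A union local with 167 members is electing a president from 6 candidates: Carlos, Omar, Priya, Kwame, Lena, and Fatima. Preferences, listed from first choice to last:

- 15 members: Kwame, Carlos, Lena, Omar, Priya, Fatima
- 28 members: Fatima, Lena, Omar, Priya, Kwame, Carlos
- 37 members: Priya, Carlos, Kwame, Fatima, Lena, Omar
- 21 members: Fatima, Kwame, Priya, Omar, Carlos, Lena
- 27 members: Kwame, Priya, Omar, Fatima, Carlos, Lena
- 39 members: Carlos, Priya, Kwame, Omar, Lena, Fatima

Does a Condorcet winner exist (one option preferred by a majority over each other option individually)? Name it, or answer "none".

Priya vs Carlos: 113–54 for Priya.
Priya vs Omar: 124–43 for Priya.
Priya vs Kwame: 104–63 for Priya.
Priya vs Lena: 124–43 for Priya.
Priya vs Fatima: 118–49 for Priya.
Priya beats every other option head-to-head.

Priya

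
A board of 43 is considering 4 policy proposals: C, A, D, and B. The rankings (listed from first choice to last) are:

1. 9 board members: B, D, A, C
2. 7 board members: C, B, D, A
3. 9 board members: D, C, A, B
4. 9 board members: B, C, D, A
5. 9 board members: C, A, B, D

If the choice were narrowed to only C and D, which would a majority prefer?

C

Voters preferring C to D: 25; preferring D to C: 18.
C wins the head-to-head.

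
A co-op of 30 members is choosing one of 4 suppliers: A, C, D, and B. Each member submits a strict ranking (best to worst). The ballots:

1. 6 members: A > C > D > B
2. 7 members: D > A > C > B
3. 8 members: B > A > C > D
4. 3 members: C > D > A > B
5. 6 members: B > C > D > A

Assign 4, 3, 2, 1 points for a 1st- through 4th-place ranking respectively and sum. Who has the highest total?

A: 6·4 + 7·3 + 8·3 + 3·2 + 6·1 = 81
C: 6·3 + 7·2 + 8·2 + 3·4 + 6·3 = 78
D: 6·2 + 7·4 + 8·1 + 3·3 + 6·2 = 69
B: 6·1 + 7·1 + 8·4 + 3·1 + 6·4 = 72
A has the highest Borda score (81).

A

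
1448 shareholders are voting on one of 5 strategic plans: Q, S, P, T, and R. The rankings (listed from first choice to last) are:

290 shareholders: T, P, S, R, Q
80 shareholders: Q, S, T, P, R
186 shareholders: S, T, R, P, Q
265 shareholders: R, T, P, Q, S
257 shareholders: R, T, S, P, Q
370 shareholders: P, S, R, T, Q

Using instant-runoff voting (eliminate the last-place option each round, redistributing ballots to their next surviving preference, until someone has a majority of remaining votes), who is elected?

Round 1: Q 80, S 186, P 370, T 290, R 522. Eliminate Q.
Round 2: S 266, P 370, T 290, R 522. Eliminate S.
Round 3: P 370, T 556, R 522. Eliminate P.
Round 4: T 556, R 892. R has a majority.

R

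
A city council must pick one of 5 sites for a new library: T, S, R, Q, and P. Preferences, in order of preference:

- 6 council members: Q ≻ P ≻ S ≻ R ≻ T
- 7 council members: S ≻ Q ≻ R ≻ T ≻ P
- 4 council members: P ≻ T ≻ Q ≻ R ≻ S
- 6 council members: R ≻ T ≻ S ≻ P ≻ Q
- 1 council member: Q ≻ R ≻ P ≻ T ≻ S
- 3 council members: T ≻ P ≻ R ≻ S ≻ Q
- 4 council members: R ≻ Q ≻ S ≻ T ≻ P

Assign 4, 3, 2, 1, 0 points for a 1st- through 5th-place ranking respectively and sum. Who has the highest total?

R

T: 6·0 + 7·1 + 4·3 + 6·3 + 1·1 + 3·4 + 4·1 = 54
S: 6·2 + 7·4 + 4·0 + 6·2 + 1·0 + 3·1 + 4·2 = 63
R: 6·1 + 7·2 + 4·1 + 6·4 + 1·3 + 3·2 + 4·4 = 73
Q: 6·4 + 7·3 + 4·2 + 6·0 + 1·4 + 3·0 + 4·3 = 69
P: 6·3 + 7·0 + 4·4 + 6·1 + 1·2 + 3·3 + 4·0 = 51
R has the highest Borda score (73).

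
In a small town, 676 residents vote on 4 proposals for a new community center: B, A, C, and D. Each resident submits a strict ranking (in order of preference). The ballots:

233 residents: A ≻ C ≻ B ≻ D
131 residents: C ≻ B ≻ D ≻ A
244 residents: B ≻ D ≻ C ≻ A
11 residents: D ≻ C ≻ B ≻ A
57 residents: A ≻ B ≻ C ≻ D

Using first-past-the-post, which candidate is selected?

First-place votes: B 244, A 290, C 131, D 11.
A has the most first-place votes.

A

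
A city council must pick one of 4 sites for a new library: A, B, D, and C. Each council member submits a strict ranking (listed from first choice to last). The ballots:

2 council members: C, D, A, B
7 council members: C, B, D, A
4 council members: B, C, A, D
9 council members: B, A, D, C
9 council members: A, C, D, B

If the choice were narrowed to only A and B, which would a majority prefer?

Voters preferring A to B: 11; preferring B to A: 20.
B wins the head-to-head.

B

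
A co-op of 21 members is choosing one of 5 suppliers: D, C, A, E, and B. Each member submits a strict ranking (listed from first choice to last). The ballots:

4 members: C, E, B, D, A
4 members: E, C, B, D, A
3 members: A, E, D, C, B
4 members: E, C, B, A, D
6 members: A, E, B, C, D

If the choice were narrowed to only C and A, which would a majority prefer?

C

Voters preferring C to A: 12; preferring A to C: 9.
C wins the head-to-head.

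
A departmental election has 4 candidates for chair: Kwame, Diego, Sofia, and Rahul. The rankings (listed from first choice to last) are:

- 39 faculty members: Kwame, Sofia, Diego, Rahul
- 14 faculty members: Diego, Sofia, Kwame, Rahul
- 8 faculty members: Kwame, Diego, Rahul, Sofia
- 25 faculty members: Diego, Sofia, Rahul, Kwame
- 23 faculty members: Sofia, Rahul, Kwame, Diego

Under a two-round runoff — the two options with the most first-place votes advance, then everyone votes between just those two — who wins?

Round 1 first-place votes: Kwame 47, Diego 39, Sofia 23, Rahul 0.
Kwame and Diego advance.
Runoff: Kwame is preferred to Diego by 70 voters; Diego by 39.
Kwame wins the runoff.

Kwame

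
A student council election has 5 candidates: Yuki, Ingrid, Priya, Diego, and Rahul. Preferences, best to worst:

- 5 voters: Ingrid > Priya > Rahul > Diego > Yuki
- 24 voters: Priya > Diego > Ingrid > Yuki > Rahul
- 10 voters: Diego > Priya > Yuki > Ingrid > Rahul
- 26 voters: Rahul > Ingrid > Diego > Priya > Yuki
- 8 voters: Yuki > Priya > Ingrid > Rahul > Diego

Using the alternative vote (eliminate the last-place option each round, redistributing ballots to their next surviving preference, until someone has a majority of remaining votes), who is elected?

Priya

Round 1: Yuki 8, Ingrid 5, Priya 24, Diego 10, Rahul 26. Eliminate Ingrid.
Round 2: Yuki 8, Priya 29, Diego 10, Rahul 26. Eliminate Yuki.
Round 3: Priya 37, Diego 10, Rahul 26. Priya has a majority.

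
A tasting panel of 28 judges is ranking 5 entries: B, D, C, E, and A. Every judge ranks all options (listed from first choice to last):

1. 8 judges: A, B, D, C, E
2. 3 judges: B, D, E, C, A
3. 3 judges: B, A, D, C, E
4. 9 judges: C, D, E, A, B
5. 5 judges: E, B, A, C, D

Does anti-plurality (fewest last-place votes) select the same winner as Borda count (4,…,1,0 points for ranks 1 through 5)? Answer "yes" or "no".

Anti-plurality — last-place votes: B 9, D 5, C 0, E 11, A 3. Winner: C.
Borda — scores: B 63, D 58, C 55, E 44, A 60. Winner: B.
The two methods disagree.

no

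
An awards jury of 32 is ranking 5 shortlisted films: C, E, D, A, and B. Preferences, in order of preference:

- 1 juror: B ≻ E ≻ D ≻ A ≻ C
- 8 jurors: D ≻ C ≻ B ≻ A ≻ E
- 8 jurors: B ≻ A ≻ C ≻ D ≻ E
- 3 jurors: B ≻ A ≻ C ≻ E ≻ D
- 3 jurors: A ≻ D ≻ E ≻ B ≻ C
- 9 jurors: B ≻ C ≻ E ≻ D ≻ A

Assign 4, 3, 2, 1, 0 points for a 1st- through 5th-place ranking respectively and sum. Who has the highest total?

C: 1·0 + 8·3 + 8·2 + 3·2 + 3·0 + 9·3 = 73
E: 1·3 + 8·0 + 8·0 + 3·1 + 3·2 + 9·2 = 30
D: 1·2 + 8·4 + 8·1 + 3·0 + 3·3 + 9·1 = 60
A: 1·1 + 8·1 + 8·3 + 3·3 + 3·4 + 9·0 = 54
B: 1·4 + 8·2 + 8·4 + 3·4 + 3·1 + 9·4 = 103
B has the highest Borda score (103).

B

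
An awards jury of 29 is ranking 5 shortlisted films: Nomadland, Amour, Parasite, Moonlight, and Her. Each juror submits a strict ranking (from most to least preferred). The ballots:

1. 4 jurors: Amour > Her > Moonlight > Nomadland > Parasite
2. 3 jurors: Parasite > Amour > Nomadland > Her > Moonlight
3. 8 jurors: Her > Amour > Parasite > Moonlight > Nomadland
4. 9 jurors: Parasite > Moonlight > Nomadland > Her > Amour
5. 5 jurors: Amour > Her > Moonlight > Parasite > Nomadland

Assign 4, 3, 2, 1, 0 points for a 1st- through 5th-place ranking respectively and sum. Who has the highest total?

Her

Nomadland: 4·1 + 3·2 + 8·0 + 9·2 + 5·0 = 28
Amour: 4·4 + 3·3 + 8·3 + 9·0 + 5·4 = 69
Parasite: 4·0 + 3·4 + 8·2 + 9·4 + 5·1 = 69
Moonlight: 4·2 + 3·0 + 8·1 + 9·3 + 5·2 = 53
Her: 4·3 + 3·1 + 8·4 + 9·1 + 5·3 = 71
Her has the highest Borda score (71).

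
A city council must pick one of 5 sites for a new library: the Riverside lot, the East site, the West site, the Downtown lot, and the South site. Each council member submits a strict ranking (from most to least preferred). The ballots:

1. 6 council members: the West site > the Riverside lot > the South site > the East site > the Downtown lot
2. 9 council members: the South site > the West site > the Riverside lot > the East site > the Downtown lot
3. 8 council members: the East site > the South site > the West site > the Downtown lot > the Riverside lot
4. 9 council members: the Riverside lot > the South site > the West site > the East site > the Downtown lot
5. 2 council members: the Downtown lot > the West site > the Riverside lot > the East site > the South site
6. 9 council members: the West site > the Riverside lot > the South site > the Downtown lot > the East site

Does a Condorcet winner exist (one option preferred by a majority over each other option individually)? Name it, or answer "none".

Checking pairwise contests:
the West site beats the Riverside lot 34–9.
the Riverside lot beats the East site 35–8.
the South site beats the West site 26–17.
the Riverside lot beats the Downtown lot 33–10.
the Riverside lot beats the South site 26–17.
Every option loses at least one head-to-head, so there is no Condorcet winner.

none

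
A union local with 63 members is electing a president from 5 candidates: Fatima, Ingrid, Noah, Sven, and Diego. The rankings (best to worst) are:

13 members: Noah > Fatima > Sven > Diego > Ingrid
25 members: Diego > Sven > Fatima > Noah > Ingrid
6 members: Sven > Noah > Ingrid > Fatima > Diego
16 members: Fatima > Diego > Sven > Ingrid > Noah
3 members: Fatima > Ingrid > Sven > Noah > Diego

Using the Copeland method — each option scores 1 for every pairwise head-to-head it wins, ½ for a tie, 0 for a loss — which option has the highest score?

Fatima: beats Ingrid, Noah, Sven, and Diego → score 4.
Ingrid: loses to Fatima, Noah, Sven, and Diego → score 0.
Noah: beats Ingrid; loses to Fatima, Sven, and Diego → score 1.
Sven: beats Ingrid and Noah; loses to Fatima and Diego → score 2.
Diego: beats Ingrid, Noah, and Sven; loses to Fatima → score 3.
Fatima has the best pairwise record.

Fatima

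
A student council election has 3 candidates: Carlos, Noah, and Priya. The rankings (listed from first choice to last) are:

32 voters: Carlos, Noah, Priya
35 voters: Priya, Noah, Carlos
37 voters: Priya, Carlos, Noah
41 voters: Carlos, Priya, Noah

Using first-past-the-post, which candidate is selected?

Carlos

First-place votes: Carlos 73, Noah 0, Priya 72.
Carlos has the most first-place votes.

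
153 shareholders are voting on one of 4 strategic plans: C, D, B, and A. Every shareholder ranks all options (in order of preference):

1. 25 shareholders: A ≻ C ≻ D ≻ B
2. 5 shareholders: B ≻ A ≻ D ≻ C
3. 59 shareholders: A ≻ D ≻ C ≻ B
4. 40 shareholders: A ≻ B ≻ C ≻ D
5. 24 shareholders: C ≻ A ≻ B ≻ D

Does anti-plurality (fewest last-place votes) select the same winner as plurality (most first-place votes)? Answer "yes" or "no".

Anti-plurality — last-place votes: C 5, D 64, B 84, A 0. Winner: A.
Plurality — first-place votes: C 24, D 0, B 5, A 124. Winner: A.
The two methods agree.

yes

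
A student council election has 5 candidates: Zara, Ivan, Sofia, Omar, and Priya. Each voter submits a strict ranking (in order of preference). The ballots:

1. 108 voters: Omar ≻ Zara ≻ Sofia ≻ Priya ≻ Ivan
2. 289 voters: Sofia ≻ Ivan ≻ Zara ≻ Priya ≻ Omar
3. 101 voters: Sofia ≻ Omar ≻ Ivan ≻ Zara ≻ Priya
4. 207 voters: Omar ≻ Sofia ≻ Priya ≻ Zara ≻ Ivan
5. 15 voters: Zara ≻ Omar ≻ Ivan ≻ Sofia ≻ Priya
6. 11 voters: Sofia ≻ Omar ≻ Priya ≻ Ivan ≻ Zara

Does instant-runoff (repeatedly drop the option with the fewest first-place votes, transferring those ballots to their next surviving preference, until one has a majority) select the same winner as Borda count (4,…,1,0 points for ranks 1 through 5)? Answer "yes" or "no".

yes

Instant-runoff — R1 Zara 15, Ivan 0, Sofia 401, Omar 315, Priya 0 (Sofia winner). Winner: Sofia.
Borda — scores: Zara 1270, Ivan 1110, Sofia 2456, Omar 1641, Priya 833. Winner: Sofia.
The two methods agree.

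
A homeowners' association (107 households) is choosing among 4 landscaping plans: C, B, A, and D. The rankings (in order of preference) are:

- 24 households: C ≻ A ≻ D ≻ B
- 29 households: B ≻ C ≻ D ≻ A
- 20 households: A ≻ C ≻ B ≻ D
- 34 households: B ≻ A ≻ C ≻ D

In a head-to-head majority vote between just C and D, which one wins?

C

Voters preferring C to D: 107; preferring D to C: 0.
C wins the head-to-head.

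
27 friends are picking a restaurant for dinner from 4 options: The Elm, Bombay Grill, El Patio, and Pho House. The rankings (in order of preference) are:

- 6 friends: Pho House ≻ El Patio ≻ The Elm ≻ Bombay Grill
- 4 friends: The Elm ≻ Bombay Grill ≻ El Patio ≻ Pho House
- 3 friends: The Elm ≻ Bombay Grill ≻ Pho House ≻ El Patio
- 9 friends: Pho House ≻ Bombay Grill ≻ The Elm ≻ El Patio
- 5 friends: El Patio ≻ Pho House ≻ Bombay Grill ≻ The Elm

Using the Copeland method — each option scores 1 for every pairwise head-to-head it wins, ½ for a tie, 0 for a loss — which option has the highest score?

The Elm: beats El Patio; loses to Bombay Grill and Pho House → score 1.
Bombay Grill: beats The Elm and El Patio; loses to Pho House → score 2.
El Patio: loses to The Elm, Bombay Grill, and Pho House → score 0.
Pho House: beats The Elm, Bombay Grill, and El Patio → score 3.
Pho House has the best pairwise record.

Pho House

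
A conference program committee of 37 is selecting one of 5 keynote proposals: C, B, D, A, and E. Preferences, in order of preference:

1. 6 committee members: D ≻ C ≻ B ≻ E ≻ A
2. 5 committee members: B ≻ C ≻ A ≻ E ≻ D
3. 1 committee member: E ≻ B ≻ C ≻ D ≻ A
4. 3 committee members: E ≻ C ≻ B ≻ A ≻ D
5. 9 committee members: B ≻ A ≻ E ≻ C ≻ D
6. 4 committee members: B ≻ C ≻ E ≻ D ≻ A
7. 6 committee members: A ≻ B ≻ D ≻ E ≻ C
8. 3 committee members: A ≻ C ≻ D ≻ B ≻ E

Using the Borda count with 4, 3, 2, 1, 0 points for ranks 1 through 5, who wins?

C: 6·3 + 5·3 + 1·2 + 3·3 + 9·1 + 4·3 + 6·0 + 3·3 = 74
B: 6·2 + 5·4 + 1·3 + 3·2 + 9·4 + 4·4 + 6·3 + 3·1 = 114
D: 6·4 + 5·0 + 1·1 + 3·0 + 9·0 + 4·1 + 6·2 + 3·2 = 47
A: 6·0 + 5·2 + 1·0 + 3·1 + 9·3 + 4·0 + 6·4 + 3·4 = 76
E: 6·1 + 5·1 + 1·4 + 3·4 + 9·2 + 4·2 + 6·1 + 3·0 = 59
B has the highest Borda score (114).

B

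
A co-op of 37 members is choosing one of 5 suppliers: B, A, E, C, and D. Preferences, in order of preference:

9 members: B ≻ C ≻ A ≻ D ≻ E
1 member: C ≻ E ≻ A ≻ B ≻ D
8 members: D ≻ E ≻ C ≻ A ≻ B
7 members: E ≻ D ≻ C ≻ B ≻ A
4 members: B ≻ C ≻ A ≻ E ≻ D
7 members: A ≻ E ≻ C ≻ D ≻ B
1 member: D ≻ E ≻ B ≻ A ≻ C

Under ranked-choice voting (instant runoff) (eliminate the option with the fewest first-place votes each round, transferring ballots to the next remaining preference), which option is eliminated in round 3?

Round 1: B 13, A 7, E 7, C 1, D 9. Eliminate C.
Round 2: B 13, A 7, E 8, D 9. Eliminate A.
Round 3: B 13, E 15, D 9. Eliminate D.

D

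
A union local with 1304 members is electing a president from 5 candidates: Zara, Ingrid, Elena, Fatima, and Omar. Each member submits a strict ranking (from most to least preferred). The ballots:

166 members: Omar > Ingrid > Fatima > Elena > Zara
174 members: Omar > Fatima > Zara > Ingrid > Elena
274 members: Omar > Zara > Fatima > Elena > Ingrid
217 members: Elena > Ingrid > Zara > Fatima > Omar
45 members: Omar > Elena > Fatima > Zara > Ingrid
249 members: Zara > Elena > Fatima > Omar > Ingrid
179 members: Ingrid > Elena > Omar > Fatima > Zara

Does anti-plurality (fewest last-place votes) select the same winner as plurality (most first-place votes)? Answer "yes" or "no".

Anti-plurality — last-place votes: Zara 345, Ingrid 568, Elena 174, Fatima 0, Omar 217. Winner: Fatima.
Plurality — first-place votes: Zara 249, Ingrid 179, Elena 217, Fatima 0, Omar 659. Winner: Omar.
The two methods disagree.

no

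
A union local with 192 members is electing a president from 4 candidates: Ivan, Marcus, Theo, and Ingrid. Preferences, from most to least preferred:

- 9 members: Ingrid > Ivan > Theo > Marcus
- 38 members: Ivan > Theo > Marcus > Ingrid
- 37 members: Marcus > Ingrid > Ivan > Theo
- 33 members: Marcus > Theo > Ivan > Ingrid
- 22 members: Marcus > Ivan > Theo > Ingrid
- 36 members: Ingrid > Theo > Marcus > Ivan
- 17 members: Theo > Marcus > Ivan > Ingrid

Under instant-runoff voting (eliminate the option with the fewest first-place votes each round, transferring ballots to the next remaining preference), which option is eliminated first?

Theo

Round 1: Ivan 38, Marcus 92, Theo 17, Ingrid 45. Eliminate Theo.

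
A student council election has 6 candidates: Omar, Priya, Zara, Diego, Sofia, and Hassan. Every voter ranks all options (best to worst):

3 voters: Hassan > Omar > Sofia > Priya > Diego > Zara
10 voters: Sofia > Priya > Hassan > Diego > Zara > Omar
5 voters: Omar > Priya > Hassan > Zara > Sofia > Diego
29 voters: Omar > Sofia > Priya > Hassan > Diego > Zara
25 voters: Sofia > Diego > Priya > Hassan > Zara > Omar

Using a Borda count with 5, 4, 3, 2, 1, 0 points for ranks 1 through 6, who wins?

Omar: 3·4 + 10·0 + 5·5 + 29·5 + 25·0 = 182
Priya: 3·2 + 10·4 + 5·4 + 29·3 + 25·3 = 228
Zara: 3·0 + 10·1 + 5·2 + 29·0 + 25·1 = 45
Diego: 3·1 + 10·2 + 5·0 + 29·1 + 25·4 = 152
Sofia: 3·3 + 10·5 + 5·1 + 29·4 + 25·5 = 305
Hassan: 3·5 + 10·3 + 5·3 + 29·2 + 25·2 = 168
Sofia has the highest Borda score (305).

Sofia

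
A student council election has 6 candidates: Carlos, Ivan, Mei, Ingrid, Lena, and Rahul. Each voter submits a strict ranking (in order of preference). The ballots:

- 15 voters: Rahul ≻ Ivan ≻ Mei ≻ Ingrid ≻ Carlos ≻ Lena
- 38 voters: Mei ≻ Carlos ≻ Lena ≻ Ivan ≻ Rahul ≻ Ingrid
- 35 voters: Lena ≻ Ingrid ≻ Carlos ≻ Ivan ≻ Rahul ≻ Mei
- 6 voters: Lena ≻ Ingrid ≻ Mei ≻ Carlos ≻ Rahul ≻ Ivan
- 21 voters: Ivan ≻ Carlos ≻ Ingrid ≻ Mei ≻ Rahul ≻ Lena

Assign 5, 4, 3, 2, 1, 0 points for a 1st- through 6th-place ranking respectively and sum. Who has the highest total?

Carlos: 15·1 + 38·4 + 35·3 + 6·2 + 21·4 = 368
Ivan: 15·4 + 38·2 + 35·2 + 6·0 + 21·5 = 311
Mei: 15·3 + 38·5 + 35·0 + 6·3 + 21·2 = 295
Ingrid: 15·2 + 38·0 + 35·4 + 6·4 + 21·3 = 257
Lena: 15·0 + 38·3 + 35·5 + 6·5 + 21·0 = 319
Rahul: 15·5 + 38·1 + 35·1 + 6·1 + 21·1 = 175
Carlos has the highest Borda score (368).

Carlos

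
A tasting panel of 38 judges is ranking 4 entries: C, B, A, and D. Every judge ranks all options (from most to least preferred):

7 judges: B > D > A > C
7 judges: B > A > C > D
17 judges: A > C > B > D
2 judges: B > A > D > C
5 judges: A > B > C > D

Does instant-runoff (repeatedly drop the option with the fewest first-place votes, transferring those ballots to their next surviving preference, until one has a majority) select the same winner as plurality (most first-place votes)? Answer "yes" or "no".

Instant-runoff — R1 C 0, B 16, A 22, D 0 (A winner). Winner: A.
Plurality — first-place votes: C 0, B 16, A 22, D 0. Winner: A.
The two methods agree.

yes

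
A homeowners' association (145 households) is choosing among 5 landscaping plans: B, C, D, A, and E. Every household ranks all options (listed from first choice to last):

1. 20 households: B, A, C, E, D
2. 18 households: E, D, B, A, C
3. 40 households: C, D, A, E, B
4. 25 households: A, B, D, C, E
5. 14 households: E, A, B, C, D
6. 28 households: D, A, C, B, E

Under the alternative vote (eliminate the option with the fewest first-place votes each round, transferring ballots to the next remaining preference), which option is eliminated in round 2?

Round 1: B 20, C 40, D 28, A 25, E 32. Eliminate B.
Round 2: C 40, D 28, A 45, E 32. Eliminate D.

D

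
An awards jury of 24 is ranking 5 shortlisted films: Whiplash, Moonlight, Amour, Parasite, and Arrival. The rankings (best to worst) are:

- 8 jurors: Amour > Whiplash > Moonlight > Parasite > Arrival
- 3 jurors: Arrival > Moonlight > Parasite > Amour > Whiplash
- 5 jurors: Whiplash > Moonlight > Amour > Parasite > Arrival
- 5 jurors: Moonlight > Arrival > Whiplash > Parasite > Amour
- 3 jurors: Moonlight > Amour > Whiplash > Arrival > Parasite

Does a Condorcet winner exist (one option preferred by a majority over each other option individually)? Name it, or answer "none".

none

Checking pairwise contests:
Amour beats Whiplash 14–10.
Whiplash beats Moonlight 13–11.
Moonlight beats Amour 16–8.
Whiplash beats Parasite 21–3.
Whiplash beats Arrival 16–8.
Every option loses at least one head-to-head, so there is no Condorcet winner.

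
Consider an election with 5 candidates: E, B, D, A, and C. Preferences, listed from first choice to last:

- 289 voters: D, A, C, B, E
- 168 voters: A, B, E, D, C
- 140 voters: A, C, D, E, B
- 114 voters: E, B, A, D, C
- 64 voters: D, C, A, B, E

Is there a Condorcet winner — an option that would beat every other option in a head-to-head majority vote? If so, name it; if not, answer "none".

A vs E: 661–114 for A.
A vs B: 661–114 for A.
A vs D: 422–353 for A.
A vs C: 711–64 for A.
A beats every other option head-to-head.

A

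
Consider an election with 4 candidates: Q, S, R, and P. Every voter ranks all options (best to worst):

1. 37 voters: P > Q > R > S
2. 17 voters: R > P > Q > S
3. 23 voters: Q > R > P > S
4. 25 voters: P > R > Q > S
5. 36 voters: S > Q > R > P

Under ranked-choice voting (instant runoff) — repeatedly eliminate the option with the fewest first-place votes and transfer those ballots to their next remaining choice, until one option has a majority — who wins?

P

Round 1: Q 23, S 36, R 17, P 62. Eliminate R.
Round 2: Q 23, S 36, P 79. P has a majority.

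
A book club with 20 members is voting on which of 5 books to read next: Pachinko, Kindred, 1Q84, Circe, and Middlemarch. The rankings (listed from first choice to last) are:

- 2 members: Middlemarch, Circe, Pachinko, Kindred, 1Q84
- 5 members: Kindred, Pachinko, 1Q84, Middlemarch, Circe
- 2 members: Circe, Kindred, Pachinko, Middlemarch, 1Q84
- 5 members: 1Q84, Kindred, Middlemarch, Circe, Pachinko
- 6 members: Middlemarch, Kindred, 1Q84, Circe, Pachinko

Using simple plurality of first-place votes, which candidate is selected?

First-place votes: Pachinko 0, Kindred 5, 1Q84 5, Circe 2, Middlemarch 8.
Middlemarch has the most first-place votes.

Middlemarch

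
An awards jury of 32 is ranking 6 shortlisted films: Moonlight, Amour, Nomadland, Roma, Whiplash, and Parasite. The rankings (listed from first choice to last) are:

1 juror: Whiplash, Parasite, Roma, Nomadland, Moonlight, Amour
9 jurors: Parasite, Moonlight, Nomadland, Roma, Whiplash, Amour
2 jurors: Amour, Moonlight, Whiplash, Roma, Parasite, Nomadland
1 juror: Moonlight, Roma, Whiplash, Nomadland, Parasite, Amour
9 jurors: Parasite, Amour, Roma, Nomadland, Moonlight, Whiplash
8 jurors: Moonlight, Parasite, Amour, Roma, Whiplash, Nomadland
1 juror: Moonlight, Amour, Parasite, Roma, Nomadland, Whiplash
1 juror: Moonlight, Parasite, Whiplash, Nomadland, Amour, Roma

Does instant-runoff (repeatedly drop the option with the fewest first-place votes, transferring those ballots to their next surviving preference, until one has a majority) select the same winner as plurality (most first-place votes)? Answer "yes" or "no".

yes

Instant-runoff — R1 Moonlight 11, Amour 2, Nomadland 0, Roma 0, Whiplash 1, Parasite 18 (Parasite winner). Winner: Parasite.
Plurality — first-place votes: Moonlight 11, Amour 2, Nomadland 0, Roma 0, Whiplash 1, Parasite 18. Winner: Parasite.
The two methods agree.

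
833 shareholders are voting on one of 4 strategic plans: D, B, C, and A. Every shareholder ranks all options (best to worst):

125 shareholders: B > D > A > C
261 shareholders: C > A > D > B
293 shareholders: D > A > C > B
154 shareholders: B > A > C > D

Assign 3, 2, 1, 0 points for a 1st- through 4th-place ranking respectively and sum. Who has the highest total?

A

D: 125·2 + 261·1 + 293·3 + 154·0 = 1390
B: 125·3 + 261·0 + 293·0 + 154·3 = 837
C: 125·0 + 261·3 + 293·1 + 154·1 = 1230
A: 125·1 + 261·2 + 293·2 + 154·2 = 1541
A has the highest Borda score (1541).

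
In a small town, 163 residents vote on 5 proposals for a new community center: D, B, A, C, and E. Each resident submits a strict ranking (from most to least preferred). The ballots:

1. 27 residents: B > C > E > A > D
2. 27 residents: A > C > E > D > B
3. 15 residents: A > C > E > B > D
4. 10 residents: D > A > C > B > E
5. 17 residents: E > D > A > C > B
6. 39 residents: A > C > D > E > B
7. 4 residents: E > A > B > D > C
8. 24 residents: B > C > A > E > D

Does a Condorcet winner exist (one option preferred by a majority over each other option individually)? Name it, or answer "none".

A vs D: 136–27 for A.
A vs B: 112–51 for A.
A vs C: 112–51 for A.
A vs E: 115–48 for A.
A beats every other option head-to-head.

A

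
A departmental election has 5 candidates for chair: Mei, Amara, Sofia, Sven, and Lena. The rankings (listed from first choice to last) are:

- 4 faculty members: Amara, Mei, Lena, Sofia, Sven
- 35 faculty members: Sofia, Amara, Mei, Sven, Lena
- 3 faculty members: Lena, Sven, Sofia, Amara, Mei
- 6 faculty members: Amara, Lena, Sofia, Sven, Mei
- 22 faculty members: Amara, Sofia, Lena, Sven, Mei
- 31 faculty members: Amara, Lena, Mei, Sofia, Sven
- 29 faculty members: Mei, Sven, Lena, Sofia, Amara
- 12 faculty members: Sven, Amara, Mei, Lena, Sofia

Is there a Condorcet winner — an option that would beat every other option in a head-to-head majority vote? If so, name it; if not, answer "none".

Amara vs Mei: 113–29 for Amara.
Amara vs Sofia: 75–67 for Amara.
Amara vs Sven: 98–44 for Amara.
Amara vs Lena: 110–32 for Amara.
Amara beats every other option head-to-head.

Amara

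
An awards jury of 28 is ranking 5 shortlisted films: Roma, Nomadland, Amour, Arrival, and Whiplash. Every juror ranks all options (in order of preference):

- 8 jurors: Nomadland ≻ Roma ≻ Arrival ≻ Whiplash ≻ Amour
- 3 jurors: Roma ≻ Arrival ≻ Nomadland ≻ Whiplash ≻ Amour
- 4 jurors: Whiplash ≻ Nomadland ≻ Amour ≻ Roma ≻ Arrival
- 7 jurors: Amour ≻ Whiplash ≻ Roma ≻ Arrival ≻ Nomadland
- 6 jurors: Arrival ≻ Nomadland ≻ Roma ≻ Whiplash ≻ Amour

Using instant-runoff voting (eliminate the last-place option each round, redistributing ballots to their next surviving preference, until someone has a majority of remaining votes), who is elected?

Arrival

Round 1: Roma 3, Nomadland 8, Amour 7, Arrival 6, Whiplash 4. Eliminate Roma.
Round 2: Nomadland 8, Amour 7, Arrival 9, Whiplash 4. Eliminate Whiplash.
Round 3: Nomadland 12, Amour 7, Arrival 9. Eliminate Amour.
Round 4: Nomadland 12, Arrival 16. Arrival has a majority.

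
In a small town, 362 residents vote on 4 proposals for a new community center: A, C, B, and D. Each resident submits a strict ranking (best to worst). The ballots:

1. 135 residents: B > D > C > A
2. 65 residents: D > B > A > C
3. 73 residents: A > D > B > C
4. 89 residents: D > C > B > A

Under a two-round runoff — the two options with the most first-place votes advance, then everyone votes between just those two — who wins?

D

Round 1 first-place votes: A 73, C 0, B 135, D 154.
D and B advance.
Runoff: D is preferred to B by 227 voters; B by 135.
D wins the runoff.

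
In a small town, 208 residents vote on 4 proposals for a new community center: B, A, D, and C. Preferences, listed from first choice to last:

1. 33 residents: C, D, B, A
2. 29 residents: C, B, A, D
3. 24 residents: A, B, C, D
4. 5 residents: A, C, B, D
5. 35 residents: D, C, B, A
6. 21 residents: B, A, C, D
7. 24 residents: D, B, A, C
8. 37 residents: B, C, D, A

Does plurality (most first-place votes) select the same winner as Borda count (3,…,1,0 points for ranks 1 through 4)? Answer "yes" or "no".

Plurality — first-place votes: B 58, A 29, D 59, C 62. Winner: C.
Borda — scores: B 401, A 182, D 280, C 385. Winner: B.
The two methods disagree.

no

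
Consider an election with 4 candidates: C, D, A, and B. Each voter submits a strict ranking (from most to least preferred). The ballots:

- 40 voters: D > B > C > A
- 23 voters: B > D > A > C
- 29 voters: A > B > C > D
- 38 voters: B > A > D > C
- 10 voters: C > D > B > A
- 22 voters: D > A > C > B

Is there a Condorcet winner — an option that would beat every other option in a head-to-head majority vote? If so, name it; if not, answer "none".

B

B vs C: 130–32 for B.
B vs D: 90–72 for B.
B vs A: 111–51 for B.
B beats every other option head-to-head.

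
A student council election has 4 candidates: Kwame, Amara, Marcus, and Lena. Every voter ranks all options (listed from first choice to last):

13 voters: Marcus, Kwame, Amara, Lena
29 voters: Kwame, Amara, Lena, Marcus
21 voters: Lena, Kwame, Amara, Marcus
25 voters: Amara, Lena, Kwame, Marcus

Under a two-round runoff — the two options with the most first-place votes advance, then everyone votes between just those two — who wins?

Round 1 first-place votes: Kwame 29, Amara 25, Marcus 13, Lena 21.
Kwame and Amara advance.
Runoff: Kwame is preferred to Amara by 63 voters; Amara by 25.
Kwame wins the runoff.

Kwame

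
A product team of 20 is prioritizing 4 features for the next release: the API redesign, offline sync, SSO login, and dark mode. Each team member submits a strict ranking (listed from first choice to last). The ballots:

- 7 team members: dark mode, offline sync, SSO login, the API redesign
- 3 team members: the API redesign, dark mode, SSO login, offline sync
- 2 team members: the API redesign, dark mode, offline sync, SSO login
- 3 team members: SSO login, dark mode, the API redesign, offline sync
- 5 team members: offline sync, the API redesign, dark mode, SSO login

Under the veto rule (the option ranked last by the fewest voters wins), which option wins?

dark mode

Last-place votes: the API redesign 7, offline sync 6, SSO login 7, dark mode 0.
dark mode is ranked last by the fewest voters, so dark mode wins.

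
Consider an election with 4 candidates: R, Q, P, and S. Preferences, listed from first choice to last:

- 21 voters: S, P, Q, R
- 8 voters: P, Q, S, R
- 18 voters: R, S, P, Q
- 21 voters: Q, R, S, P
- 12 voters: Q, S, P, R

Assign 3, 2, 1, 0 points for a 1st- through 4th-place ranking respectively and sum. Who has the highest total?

R: 21·0 + 8·0 + 18·3 + 21·2 + 12·0 = 96
Q: 21·1 + 8·2 + 18·0 + 21·3 + 12·3 = 136
P: 21·2 + 8·3 + 18·1 + 21·0 + 12·1 = 96
S: 21·3 + 8·1 + 18·2 + 21·1 + 12·2 = 152
S has the highest Borda score (152).

S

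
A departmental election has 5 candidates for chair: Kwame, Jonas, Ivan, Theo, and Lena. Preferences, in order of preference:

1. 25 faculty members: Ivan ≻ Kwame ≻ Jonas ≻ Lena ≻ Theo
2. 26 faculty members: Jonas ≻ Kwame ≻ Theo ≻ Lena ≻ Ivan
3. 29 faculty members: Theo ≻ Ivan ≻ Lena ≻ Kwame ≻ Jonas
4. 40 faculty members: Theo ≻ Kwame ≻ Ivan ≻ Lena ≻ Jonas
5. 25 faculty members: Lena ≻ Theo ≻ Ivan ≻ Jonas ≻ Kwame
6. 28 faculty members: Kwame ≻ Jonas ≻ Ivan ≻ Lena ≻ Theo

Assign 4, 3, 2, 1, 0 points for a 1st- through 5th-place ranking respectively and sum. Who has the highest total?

Kwame

Kwame: 25·3 + 26·3 + 29·1 + 40·3 + 25·0 + 28·4 = 414
Jonas: 25·2 + 26·4 + 29·0 + 40·0 + 25·1 + 28·3 = 263
Ivan: 25·4 + 26·0 + 29·3 + 40·2 + 25·2 + 28·2 = 373
Theo: 25·0 + 26·2 + 29·4 + 40·4 + 25·3 + 28·0 = 403
Lena: 25·1 + 26·1 + 29·2 + 40·1 + 25·4 + 28·1 = 277
Kwame has the highest Borda score (414).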